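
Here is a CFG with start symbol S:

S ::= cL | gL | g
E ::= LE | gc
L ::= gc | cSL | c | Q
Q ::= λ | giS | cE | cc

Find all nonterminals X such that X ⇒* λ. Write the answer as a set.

{L, Q}

Directly nullable (have an ε-rule): {Q}.
L is nullable via L -> Q (every symbol on the right is already known nullable).
Not nullable: E, S — each has a terminal in every rule's right-hand side or depends on a non-nullable symbol.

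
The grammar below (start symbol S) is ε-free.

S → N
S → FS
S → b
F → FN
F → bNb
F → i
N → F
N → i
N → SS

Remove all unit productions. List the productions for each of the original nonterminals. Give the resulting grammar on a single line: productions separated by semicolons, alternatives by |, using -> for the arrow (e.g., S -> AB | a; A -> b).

Unit productions: N->F, S->N.
Unit pairs (A ⇒* B via units): (N,F), (S,F), (S,N).
S: inherits non-unit rules of {F, N, S} → FN | FS | SS | b | bNb | i.
F: inherits non-unit rules of {F} → FN | bNb | i.
N: inherits non-unit rules of {F, N} → FN | SS | bNb | i.

S -> b | i | FN | FS | SS | bNb; F -> i | FN | bNb; N -> i | FN | SS | bNb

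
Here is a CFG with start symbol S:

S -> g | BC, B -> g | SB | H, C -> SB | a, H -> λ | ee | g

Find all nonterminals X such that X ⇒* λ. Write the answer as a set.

{B, H}

Directly nullable (have an ε-rule): {H}.
B is nullable via B -> H (every symbol on the right is already known nullable).
Not nullable: C, S — each has a terminal in every rule's right-hand side or depends on a non-nullable symbol.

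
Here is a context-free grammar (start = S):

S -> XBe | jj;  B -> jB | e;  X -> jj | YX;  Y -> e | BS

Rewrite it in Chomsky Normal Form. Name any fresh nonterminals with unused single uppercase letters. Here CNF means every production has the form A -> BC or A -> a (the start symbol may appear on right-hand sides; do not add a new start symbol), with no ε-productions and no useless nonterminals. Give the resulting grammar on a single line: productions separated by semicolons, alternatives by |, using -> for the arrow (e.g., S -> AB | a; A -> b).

S -> AA | XD; A -> j; B -> e | AB; C -> e; D -> BC; X -> AA | YX; Y -> e | BS

No ε-productions.
No unit productions to eliminate.
TERM: introduce C -> e, A -> j and substitute in every rule of length ≥2.
BIN: S -> XBC becomes S -> XD, D -> BC.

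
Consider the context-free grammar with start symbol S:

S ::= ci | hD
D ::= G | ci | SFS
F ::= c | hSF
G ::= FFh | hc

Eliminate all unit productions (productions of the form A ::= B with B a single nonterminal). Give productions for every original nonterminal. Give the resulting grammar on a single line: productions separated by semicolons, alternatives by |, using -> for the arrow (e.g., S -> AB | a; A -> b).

S -> ci | hD; D -> ci | hc | FFh | SFS; F -> c | hSF; G -> hc | FFh

Unit productions: D->G.
Unit pairs (A ⇒* B via units): (D,G).
S: inherits non-unit rules of {S} → ci | hD.
D: inherits non-unit rules of {D, G} → FFh | SFS | ci | hc.
F: inherits non-unit rules of {F} → c | hSF.
G: inherits non-unit rules of {G} → FFh | hc.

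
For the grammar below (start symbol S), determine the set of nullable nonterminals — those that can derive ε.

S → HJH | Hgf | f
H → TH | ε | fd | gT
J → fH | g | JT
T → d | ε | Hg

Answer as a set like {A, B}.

Directly nullable (have an ε-rule): {H, T}.
Not nullable: J, S — each has a terminal in every rule's right-hand side or depends on a non-nullable symbol.

{H, T}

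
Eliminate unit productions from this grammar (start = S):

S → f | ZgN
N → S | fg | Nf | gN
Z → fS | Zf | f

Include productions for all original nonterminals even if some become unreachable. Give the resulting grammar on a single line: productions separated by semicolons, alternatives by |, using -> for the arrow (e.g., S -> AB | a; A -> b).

S -> f | ZgN; N -> f | Nf | fg | gN | ZgN; Z -> f | Zf | fS

Unit productions: N->S.
Unit pairs (A ⇒* B via units): (N,S).
S: inherits non-unit rules of {S} → ZgN | f.
N: inherits non-unit rules of {N, S} → Nf | ZgN | f | fg | gN.
Z: inherits non-unit rules of {Z} → Zf | f | fS.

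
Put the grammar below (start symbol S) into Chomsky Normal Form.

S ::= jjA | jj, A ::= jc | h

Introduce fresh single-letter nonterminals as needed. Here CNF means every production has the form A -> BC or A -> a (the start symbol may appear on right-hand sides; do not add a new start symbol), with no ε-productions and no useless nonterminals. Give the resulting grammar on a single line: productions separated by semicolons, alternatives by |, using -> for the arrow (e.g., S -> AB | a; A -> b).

No ε-productions.
No unit productions to eliminate.
TERM: introduce C -> c, B -> j and substitute in every rule of length ≥2.
BIN: S -> BBA becomes S -> BD, D -> BA.

S -> BB | BD; A -> h | BC; B -> j; C -> c; D -> BA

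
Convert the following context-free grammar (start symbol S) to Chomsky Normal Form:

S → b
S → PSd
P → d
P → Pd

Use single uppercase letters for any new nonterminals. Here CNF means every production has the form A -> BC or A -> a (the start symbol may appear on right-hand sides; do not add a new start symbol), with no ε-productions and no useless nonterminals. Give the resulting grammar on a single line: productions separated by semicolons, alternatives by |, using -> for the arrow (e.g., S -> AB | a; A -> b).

S -> b | PB; A -> d; B -> SA; P -> d | PA

No ε-productions.
No unit productions to eliminate.
TERM: introduce A -> d and substitute in every rule of length ≥2.
BIN: S -> PSA becomes S -> PB, B -> SA.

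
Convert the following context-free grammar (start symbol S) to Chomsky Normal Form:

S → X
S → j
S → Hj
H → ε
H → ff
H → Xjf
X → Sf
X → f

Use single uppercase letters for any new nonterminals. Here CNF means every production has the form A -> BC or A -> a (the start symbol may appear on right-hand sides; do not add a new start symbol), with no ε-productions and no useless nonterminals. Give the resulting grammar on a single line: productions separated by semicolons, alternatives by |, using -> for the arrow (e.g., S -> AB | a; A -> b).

S -> f | j | HA | SB; A -> j; B -> f; C -> AB; H -> BB | XC; X -> f | SB

Nullable: {H}; after ε-elimination: S -> X | j | Hj; H -> ff | Xjf; X -> f | Sf.
After unit-elimination: S -> f | j | Hj | Sf; H -> ff | Xjf; X -> f | Sf.
TERM: introduce B -> f, A -> j and substitute in every rule of length ≥2.
BIN: H -> XAB becomes H -> XC, C -> AB.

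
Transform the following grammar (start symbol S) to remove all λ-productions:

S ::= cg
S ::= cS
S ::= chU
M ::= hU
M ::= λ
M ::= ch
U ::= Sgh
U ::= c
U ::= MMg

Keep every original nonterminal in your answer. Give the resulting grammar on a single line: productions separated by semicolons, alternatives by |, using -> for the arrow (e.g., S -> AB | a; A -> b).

S -> cS | cg | chU; M -> ch | hU; U -> c | g | Mg | MMg | Sgh

Nullable set: {M}.
Drop M -> λ.
U -> MMg: M, M nullable, giving MMg | Mg | g.
Unchanged (no nullable symbols): S -> cS; S -> cg; S -> chU; M -> ch; M -> hU; U -> Sgh; U -> c.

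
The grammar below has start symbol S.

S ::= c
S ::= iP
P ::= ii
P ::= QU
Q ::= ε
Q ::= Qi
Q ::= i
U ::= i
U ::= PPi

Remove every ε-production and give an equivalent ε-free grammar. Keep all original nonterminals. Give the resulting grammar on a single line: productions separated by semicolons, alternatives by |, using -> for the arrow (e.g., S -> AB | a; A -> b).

S -> c | iP; P -> U | QU | ii; Q -> i | Qi; U -> i | PPi

Nullable set: {Q}.
P -> QU: Q nullable, giving QU | U.
Drop Q -> ε.
Q -> Qi: Q nullable, giving Qi | i.
Unchanged (no nullable symbols): S -> c; S -> iP; P -> ii; Q -> i; U -> PPi; U -> i.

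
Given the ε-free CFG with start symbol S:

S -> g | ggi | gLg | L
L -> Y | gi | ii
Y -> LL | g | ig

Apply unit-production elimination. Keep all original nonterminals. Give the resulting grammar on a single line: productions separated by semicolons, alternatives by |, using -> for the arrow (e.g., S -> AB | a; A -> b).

Unit productions: L->Y, S->L.
Unit pairs (A ⇒* B via units): (L,Y), (S,L), (S,Y).
S: inherits non-unit rules of {L, S, Y} → LL | g | gLg | ggi | gi | ig | ii.
L: inherits non-unit rules of {L, Y} → LL | g | gi | ig | ii.
Y: inherits non-unit rules of {Y} → LL | g | ig.

S -> g | LL | gi | ig | ii | gLg | ggi; L -> g | LL | gi | ig | ii; Y -> g | LL | ig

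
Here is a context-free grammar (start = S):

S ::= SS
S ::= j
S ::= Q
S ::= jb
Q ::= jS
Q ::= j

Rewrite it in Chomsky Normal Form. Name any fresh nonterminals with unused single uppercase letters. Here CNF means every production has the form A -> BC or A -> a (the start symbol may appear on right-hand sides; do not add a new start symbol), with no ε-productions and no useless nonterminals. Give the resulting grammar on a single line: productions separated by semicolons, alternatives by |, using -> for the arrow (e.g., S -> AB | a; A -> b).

No ε-productions.
After unit-elimination: S -> j | SS | jS | jb; Q -> j | jS.
TERM: introduce B -> b, A -> j and substitute in every rule of length ≥2.
Drop unreachable/unproductive: Q.

S -> j | AB | AS | SS; A -> j; B -> b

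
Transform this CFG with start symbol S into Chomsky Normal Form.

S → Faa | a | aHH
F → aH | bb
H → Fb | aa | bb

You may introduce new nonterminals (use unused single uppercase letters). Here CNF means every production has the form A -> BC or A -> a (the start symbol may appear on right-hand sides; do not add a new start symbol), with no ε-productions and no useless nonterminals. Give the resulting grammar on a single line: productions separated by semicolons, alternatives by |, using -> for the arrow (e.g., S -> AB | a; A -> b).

S -> a | AC | FD; A -> a; B -> b; C -> HH; D -> AA; F -> AH | BB; H -> AA | BB | FB

No ε-productions.
No unit productions to eliminate.
TERM: introduce A -> a, B -> b and substitute in every rule of length ≥2.
BIN: S -> AHH becomes S -> AC, C -> HH; S -> FAA becomes S -> FD, D -> AA.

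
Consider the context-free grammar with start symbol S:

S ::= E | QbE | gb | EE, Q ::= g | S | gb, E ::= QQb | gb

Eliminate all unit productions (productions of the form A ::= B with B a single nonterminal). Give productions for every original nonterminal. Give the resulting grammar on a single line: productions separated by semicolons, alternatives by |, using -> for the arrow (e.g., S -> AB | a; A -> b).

S -> EE | gb | QQb | QbE; E -> gb | QQb; Q -> g | EE | gb | QQb | QbE

Unit productions: Q->S, S->E.
Unit pairs (A ⇒* B via units): (Q,E), (Q,S), (S,E).
S: inherits non-unit rules of {E, S} → EE | QQb | QbE | gb.
E: inherits non-unit rules of {E} → QQb | gb.
Q: inherits non-unit rules of {E, Q, S} → EE | QQb | QbE | g | gb.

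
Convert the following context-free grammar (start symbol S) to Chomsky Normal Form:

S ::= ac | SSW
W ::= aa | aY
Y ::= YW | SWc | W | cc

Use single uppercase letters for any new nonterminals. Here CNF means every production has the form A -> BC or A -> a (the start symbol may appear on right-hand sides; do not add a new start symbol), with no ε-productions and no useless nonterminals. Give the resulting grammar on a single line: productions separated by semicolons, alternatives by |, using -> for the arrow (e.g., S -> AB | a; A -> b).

S -> AB | SC; A -> a; B -> c; C -> SW; D -> WB; W -> AA | AY; Y -> AA | AY | BB | SD | YW

No ε-productions.
After unit-elimination: S -> ac | SSW; W -> aY | aa; Y -> YW | aY | aa | cc | SWc.
TERM: introduce A -> a, B -> c and substitute in every rule of length ≥2.
BIN: S -> SSW becomes S -> SC, C -> SW; Y -> SWB becomes Y -> SD, D -> WB.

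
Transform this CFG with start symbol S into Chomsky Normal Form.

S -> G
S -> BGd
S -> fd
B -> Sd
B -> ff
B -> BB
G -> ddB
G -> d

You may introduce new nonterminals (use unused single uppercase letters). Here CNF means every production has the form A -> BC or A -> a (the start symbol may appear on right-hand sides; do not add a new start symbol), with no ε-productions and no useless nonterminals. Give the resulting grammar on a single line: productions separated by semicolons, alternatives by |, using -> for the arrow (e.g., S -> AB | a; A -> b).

No ε-productions.
After unit-elimination: S -> d | fd | BGd | ddB; B -> BB | Sd | ff; G -> d | ddB.
TERM: introduce A -> d, C -> f and substitute in every rule of length ≥2.
BIN: G -> AAB becomes G -> AD, D -> AB; S -> AAB becomes S -> AE, E -> AB; S -> BGA becomes S -> BF, F -> GA.

S -> d | AE | BF | CA; A -> d; B -> BB | CC | SA; C -> f; D -> AB; E -> AB; F -> GA; G -> d | AD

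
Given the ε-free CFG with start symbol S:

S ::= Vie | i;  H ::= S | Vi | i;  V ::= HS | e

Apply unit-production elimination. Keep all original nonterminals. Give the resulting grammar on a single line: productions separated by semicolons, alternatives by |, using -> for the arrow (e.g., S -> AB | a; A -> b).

S -> i | Vie; H -> i | Vi | Vie; V -> e | HS

Unit productions: H->S.
Unit pairs (A ⇒* B via units): (H,S).
S: inherits non-unit rules of {S} → Vie | i.
H: inherits non-unit rules of {H, S} → Vi | Vie | i.
V: inherits non-unit rules of {V} → HS | e.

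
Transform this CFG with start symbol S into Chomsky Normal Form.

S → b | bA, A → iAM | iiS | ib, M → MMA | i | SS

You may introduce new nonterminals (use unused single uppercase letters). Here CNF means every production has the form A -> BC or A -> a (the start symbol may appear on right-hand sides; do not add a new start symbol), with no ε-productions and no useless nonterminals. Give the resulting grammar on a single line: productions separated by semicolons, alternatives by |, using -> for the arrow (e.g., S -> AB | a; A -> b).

No ε-productions.
No unit productions to eliminate.
TERM: introduce C -> b, B -> i and substitute in every rule of length ≥2.
BIN: A -> BAM becomes A -> BD, D -> AM; A -> BBS becomes A -> BE, E -> BS; M -> MMA becomes M -> MF, F -> MA.

S -> b | CA; A -> BC | BD | BE; B -> i; C -> b; D -> AM; E -> BS; F -> MA; M -> i | MF | SS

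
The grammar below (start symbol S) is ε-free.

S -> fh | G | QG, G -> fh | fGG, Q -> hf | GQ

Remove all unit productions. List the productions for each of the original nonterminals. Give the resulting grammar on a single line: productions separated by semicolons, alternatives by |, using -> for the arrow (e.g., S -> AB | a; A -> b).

Unit productions: S->G.
Unit pairs (A ⇒* B via units): (S,G).
S: inherits non-unit rules of {G, S} → QG | fGG | fh.
G: inherits non-unit rules of {G} → fGG | fh.
Q: inherits non-unit rules of {Q} → GQ | hf.

S -> QG | fh | fGG; G -> fh | fGG; Q -> GQ | hf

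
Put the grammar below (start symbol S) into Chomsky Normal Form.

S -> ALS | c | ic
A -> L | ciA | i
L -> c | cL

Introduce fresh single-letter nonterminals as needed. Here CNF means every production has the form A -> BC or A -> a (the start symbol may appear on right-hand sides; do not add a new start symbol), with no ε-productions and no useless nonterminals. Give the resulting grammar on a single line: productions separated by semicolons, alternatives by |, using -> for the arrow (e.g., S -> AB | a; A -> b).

S -> c | AE | CB; A -> c | i | BD | BL; B -> c; C -> i; D -> CA; E -> LS; L -> c | BL

No ε-productions.
After unit-elimination: S -> c | ic | ALS; A -> c | i | cL | ciA; L -> c | cL.
TERM: introduce B -> c, C -> i and substitute in every rule of length ≥2.
BIN: A -> BCA becomes A -> BD, D -> CA; S -> ALS becomes S -> AE, E -> LS.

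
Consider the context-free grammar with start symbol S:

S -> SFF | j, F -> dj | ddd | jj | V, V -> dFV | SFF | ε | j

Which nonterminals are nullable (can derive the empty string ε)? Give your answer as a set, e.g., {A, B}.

Directly nullable (have an ε-rule): {V}.
F is nullable via F -> V (every symbol on the right is already known nullable).
Not nullable: S — each has a terminal in every rule's right-hand side or depends on a non-nullable symbol.

{F, V}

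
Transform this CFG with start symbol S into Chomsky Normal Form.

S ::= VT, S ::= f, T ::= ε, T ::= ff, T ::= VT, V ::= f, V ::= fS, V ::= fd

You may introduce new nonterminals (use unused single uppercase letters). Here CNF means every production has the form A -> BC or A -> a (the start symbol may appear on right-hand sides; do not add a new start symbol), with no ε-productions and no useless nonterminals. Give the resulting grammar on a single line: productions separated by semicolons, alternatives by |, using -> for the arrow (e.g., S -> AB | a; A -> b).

Nullable: {T}; after ε-elimination: S -> V | f | VT; T -> V | VT | ff; V -> f | fS | fd.
After unit-elimination: S -> f | VT | fS | fd; T -> f | VT | fS | fd | ff; V -> f | fS | fd.
TERM: introduce B -> d, A -> f and substitute in every rule of length ≥2.

S -> f | AB | AS | VT; A -> f; B -> d; T -> f | AA | AB | AS | VT; V -> f | AB | AS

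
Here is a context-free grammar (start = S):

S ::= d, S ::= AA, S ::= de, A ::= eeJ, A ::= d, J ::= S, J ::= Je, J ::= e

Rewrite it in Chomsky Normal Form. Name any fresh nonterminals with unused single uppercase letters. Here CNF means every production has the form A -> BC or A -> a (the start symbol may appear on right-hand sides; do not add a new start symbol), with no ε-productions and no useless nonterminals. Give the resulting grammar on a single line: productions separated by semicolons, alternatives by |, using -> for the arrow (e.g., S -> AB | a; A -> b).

S -> d | AA | CB; A -> d | BD; B -> e; C -> d; D -> BJ; J -> d | e | AA | CB | JB

No ε-productions.
After unit-elimination: S -> d | AA | de; A -> d | eeJ; J -> d | e | AA | Je | de.
TERM: introduce C -> d, B -> e and substitute in every rule of length ≥2.
BIN: A -> BBJ becomes A -> BD, D -> BJ.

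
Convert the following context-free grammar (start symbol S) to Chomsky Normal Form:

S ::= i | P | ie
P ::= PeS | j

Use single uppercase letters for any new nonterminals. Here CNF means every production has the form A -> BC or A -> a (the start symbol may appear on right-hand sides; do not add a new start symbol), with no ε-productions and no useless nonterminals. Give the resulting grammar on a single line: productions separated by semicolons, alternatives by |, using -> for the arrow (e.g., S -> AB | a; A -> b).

S -> i | j | BA | PD; A -> e; B -> i; C -> AS; D -> AS; P -> j | PC

No ε-productions.
After unit-elimination: S -> i | j | ie | PeS; P -> j | PeS.
TERM: introduce A -> e, B -> i and substitute in every rule of length ≥2.
BIN: P -> PAS becomes P -> PC, C -> AS; S -> PAS becomes S -> PD, D -> AS.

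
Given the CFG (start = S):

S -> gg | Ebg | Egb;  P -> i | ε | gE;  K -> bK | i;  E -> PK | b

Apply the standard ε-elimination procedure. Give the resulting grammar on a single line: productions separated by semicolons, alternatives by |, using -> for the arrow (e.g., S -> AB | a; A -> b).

S -> gg | Ebg | Egb; E -> K | b | PK; K -> i | bK; P -> i | gE

Nullable set: {P}.
E -> PK: P nullable, giving K | PK.
Drop P -> ε.
Unchanged (no nullable symbols): S -> Ebg; S -> Egb; S -> gg; E -> b; K -> bK; K -> i; P -> gE; P -> i.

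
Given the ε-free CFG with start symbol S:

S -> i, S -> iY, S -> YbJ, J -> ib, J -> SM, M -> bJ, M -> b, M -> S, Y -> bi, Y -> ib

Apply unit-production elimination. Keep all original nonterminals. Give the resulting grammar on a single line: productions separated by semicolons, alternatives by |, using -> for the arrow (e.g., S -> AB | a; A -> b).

S -> i | iY | YbJ; J -> SM | ib; M -> b | i | bJ | iY | YbJ; Y -> bi | ib

Unit productions: M->S.
Unit pairs (A ⇒* B via units): (M,S).
S: inherits non-unit rules of {S} → YbJ | i | iY.
J: inherits non-unit rules of {J} → SM | ib.
M: inherits non-unit rules of {M, S} → YbJ | b | bJ | i | iY.
Y: inherits non-unit rules of {Y} → bi | ib.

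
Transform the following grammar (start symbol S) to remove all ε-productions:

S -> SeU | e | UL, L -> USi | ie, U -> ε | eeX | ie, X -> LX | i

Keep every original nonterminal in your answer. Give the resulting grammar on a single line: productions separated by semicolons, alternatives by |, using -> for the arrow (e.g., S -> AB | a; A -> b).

Nullable set: {U}.
S -> SeU: U nullable, giving Se | SeU.
S -> UL: U nullable, giving L | UL.
L -> USi: U nullable, giving Si | USi.
Drop U -> ε.
Unchanged (no nullable symbols): S -> e; L -> ie; U -> eeX; U -> ie; X -> LX; X -> i.

S -> L | e | Se | UL | SeU; L -> Si | ie | USi; U -> ie | eeX; X -> i | LX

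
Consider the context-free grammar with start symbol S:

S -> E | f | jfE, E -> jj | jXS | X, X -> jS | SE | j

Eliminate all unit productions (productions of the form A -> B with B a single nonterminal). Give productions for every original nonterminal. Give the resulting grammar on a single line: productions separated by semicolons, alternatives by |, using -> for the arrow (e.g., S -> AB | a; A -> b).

Unit productions: E->X, S->E.
Unit pairs (A ⇒* B via units): (E,X), (S,E), (S,X).
S: inherits non-unit rules of {E, S, X} → SE | f | j | jS | jXS | jfE | jj.
E: inherits non-unit rules of {E, X} → SE | j | jS | jXS | jj.
X: inherits non-unit rules of {X} → SE | j | jS.

S -> f | j | SE | jS | jj | jXS | jfE; E -> j | SE | jS | jj | jXS; X -> j | SE | jS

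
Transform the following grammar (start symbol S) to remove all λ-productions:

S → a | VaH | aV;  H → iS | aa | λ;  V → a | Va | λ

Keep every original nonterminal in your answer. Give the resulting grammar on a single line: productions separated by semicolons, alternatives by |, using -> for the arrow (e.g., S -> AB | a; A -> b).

S -> a | Va | aH | aV | VaH; H -> aa | iS; V -> a | Va

Nullable set: {H, V}.
S -> VaH: V, H nullable, giving Va | VaH | a | aH.
S -> aV: V nullable, giving a | aV.
Drop H -> λ.
Drop V -> λ.
V -> Va: V nullable, giving Va | a.
Unchanged (no nullable symbols): S -> a; H -> aa; H -> iS; V -> a.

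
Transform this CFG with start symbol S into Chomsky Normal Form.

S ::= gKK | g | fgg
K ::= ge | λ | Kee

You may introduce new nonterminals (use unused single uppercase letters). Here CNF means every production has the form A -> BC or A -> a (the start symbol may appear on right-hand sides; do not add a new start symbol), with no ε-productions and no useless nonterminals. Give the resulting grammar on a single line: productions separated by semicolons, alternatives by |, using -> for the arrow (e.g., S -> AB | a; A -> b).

S -> g | BE | BK | CF; A -> e; B -> g; C -> f; D -> AA; E -> KK; F -> BB; K -> AA | BA | KD

Nullable: {K}; after ε-elimination: S -> g | gK | fgg | gKK; K -> ee | ge | Kee.
No unit productions to eliminate.
TERM: introduce A -> e, C -> f, B -> g and substitute in every rule of length ≥2.
BIN: K -> KAA becomes K -> KD, D -> AA; S -> BKK becomes S -> BE, E -> KK; S -> CBB becomes S -> CF, F -> BB.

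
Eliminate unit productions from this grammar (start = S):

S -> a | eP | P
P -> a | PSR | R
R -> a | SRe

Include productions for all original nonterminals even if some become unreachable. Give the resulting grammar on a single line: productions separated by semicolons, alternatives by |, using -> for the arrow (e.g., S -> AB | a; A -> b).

S -> a | eP | PSR | SRe; P -> a | PSR | SRe; R -> a | SRe

Unit productions: P->R, S->P.
Unit pairs (A ⇒* B via units): (P,R), (S,P), (S,R).
S: inherits non-unit rules of {P, R, S} → PSR | SRe | a | eP.
P: inherits non-unit rules of {P, R} → PSR | SRe | a.
R: inherits non-unit rules of {R} → SRe | a.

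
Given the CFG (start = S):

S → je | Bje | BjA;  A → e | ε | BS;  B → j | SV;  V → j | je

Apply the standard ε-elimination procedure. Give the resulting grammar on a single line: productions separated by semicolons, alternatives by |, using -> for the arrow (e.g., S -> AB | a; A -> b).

S -> Bj | je | BjA | Bje; A -> e | BS; B -> j | SV; V -> j | je

Nullable set: {A}.
S -> BjA: A nullable, giving Bj | BjA.
Drop A -> ε.
Unchanged (no nullable symbols): S -> Bje; S -> je; A -> BS; A -> e; B -> SV; B -> j; V -> j; V -> je.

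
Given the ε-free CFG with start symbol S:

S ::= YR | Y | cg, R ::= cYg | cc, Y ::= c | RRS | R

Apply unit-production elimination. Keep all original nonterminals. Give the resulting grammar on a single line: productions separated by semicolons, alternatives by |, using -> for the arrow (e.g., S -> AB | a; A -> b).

S -> c | YR | cc | cg | RRS | cYg; R -> cc | cYg; Y -> c | cc | RRS | cYg

Unit productions: S->Y, Y->R.
Unit pairs (A ⇒* B via units): (S,R), (S,Y), (Y,R).
S: inherits non-unit rules of {R, S, Y} → RRS | YR | c | cYg | cc | cg.
R: inherits non-unit rules of {R} → cYg | cc.
Y: inherits non-unit rules of {R, Y} → RRS | c | cYg | cc.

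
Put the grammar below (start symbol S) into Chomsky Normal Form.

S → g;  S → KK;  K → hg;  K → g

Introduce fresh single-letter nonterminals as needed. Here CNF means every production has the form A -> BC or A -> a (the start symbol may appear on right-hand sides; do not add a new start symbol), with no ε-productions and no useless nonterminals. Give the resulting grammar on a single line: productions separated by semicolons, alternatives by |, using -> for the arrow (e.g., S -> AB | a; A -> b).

No ε-productions.
No unit productions to eliminate.
TERM: introduce B -> g, A -> h and substitute in every rule of length ≥2.

S -> g | KK; A -> h; B -> g; K -> g | AB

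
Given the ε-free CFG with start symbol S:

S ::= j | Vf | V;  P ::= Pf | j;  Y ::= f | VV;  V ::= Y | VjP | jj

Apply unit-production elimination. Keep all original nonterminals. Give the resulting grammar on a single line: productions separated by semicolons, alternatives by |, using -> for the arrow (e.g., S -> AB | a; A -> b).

S -> f | j | VV | Vf | jj | VjP; P -> j | Pf; V -> f | VV | jj | VjP; Y -> f | VV

Unit productions: S->V, V->Y.
Unit pairs (A ⇒* B via units): (S,V), (S,Y), (V,Y).
S: inherits non-unit rules of {S, V, Y} → VV | Vf | VjP | f | j | jj.
P: inherits non-unit rules of {P} → Pf | j.
V: inherits non-unit rules of {V, Y} → VV | VjP | f | jj.
Y: inherits non-unit rules of {Y} → VV | f.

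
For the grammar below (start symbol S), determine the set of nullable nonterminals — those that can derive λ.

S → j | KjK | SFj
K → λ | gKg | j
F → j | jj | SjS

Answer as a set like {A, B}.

Directly nullable (have an ε-rule): {K}.
Not nullable: F, S — each has a terminal in every rule's right-hand side or depends on a non-nullable symbol.

{K}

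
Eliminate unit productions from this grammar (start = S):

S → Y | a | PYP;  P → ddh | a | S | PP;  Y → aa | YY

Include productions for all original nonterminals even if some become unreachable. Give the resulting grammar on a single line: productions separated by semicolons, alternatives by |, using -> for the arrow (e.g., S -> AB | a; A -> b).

S -> a | YY | aa | PYP; P -> a | PP | YY | aa | PYP | ddh; Y -> YY | aa

Unit productions: P->S, S->Y.
Unit pairs (A ⇒* B via units): (P,S), (P,Y), (S,Y).
S: inherits non-unit rules of {S, Y} → PYP | YY | a | aa.
P: inherits non-unit rules of {P, S, Y} → PP | PYP | YY | a | aa | ddh.
Y: inherits non-unit rules of {Y} → YY | aa.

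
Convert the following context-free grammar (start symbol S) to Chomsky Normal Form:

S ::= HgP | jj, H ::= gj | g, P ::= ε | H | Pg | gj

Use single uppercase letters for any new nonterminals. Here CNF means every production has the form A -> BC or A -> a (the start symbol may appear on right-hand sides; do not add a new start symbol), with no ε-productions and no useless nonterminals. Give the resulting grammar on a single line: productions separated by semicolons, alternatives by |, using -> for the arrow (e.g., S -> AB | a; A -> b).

Nullable: {P}; after ε-elimination: S -> Hg | jj | HgP; H -> g | gj; P -> H | g | Pg | gj.
After unit-elimination: S -> Hg | jj | HgP; H -> g | gj; P -> g | Pg | gj.
TERM: introduce A -> g, B -> j and substitute in every rule of length ≥2.
BIN: S -> HAP becomes S -> HC, C -> AP.

S -> BB | HA | HC; A -> g; B -> j; C -> AP; H -> g | AB; P -> g | AB | PA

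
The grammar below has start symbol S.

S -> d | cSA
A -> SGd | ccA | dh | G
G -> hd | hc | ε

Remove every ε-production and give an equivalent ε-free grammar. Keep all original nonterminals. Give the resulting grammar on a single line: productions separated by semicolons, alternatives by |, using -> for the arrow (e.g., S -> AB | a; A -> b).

Nullable set: {A, G}.
S -> cSA: A nullable, giving cS | cSA.
A -> G: G nullable, giving G.
A -> SGd: G nullable, giving SGd | Sd.
A -> ccA: A nullable, giving cc | ccA.
Drop G -> ε.
Unchanged (no nullable symbols): S -> d; A -> dh; G -> hc; G -> hd.

S -> d | cS | cSA; A -> G | Sd | cc | dh | SGd | ccA; G -> hc | hd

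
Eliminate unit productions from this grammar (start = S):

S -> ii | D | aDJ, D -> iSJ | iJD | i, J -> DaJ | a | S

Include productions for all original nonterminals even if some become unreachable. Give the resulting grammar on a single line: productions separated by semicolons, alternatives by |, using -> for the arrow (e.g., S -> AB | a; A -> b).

Unit productions: J->S, S->D.
Unit pairs (A ⇒* B via units): (J,D), (J,S), (S,D).
S: inherits non-unit rules of {D, S} → aDJ | i | iJD | iSJ | ii.
D: inherits non-unit rules of {D} → i | iJD | iSJ.
J: inherits non-unit rules of {D, J, S} → DaJ | a | aDJ | i | iJD | iSJ | ii.

S -> i | ii | aDJ | iJD | iSJ; D -> i | iJD | iSJ; J -> a | i | ii | DaJ | aDJ | iJD | iSJ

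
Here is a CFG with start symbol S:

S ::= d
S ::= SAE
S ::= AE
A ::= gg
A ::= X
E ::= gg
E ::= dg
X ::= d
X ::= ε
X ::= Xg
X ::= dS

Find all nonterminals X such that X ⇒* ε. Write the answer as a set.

Directly nullable (have an ε-rule): {X}.
A is nullable via A -> X (every symbol on the right is already known nullable).
Not nullable: E, S — each has a terminal in every rule's right-hand side or depends on a non-nullable symbol.

{A, X}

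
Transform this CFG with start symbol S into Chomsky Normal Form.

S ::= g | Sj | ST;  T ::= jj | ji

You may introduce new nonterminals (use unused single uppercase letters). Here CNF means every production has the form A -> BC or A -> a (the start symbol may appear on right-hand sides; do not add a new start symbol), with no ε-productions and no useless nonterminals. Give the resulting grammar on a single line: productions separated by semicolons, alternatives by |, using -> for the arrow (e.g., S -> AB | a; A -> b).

No ε-productions.
No unit productions to eliminate.
TERM: introduce B -> i, A -> j and substitute in every rule of length ≥2.

S -> g | SA | ST; A -> j; B -> i; T -> AA | AB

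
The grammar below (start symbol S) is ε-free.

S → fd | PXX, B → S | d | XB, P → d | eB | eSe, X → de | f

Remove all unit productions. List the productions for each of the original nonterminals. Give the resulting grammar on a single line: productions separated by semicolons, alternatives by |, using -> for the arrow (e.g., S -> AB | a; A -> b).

S -> fd | PXX; B -> d | XB | fd | PXX; P -> d | eB | eSe; X -> f | de

Unit productions: B->S.
Unit pairs (A ⇒* B via units): (B,S).
S: inherits non-unit rules of {S} → PXX | fd.
B: inherits non-unit rules of {B, S} → PXX | XB | d | fd.
P: inherits non-unit rules of {P} → d | eB | eSe.
X: inherits non-unit rules of {X} → de | f.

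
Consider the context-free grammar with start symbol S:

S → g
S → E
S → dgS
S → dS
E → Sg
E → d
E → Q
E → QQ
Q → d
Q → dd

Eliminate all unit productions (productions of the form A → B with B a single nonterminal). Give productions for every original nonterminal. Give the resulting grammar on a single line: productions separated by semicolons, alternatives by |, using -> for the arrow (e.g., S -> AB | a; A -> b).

Unit productions: E->Q, S->E.
Unit pairs (A ⇒* B via units): (E,Q), (S,E), (S,Q).
S: inherits non-unit rules of {E, Q, S} → QQ | Sg | d | dS | dd | dgS | g.
E: inherits non-unit rules of {E, Q} → QQ | Sg | d | dd.
Q: inherits non-unit rules of {Q} → d | dd.

S -> d | g | QQ | Sg | dS | dd | dgS; E -> d | QQ | Sg | dd; Q -> d | dd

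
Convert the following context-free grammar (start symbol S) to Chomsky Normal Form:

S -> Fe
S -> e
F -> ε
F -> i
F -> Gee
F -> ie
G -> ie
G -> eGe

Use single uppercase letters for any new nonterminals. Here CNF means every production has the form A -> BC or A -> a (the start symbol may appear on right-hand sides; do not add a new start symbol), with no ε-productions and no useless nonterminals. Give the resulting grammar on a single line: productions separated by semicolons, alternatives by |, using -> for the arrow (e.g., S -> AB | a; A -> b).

Nullable: {F}; after ε-elimination: S -> e | Fe; F -> i | ie | Gee; G -> ie | eGe.
No unit productions to eliminate.
TERM: introduce A -> e, B -> i and substitute in every rule of length ≥2.
BIN: F -> GAA becomes F -> GC, C -> AA; G -> AGA becomes G -> AD, D -> GA.

S -> e | FA; A -> e; B -> i; C -> AA; D -> GA; F -> i | BA | GC; G -> AD | BA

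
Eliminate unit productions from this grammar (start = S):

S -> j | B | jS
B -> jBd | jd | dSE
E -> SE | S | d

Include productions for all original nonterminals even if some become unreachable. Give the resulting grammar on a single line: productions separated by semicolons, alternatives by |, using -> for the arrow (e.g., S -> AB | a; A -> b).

Unit productions: E->S, S->B.
Unit pairs (A ⇒* B via units): (E,B), (E,S), (S,B).
S: inherits non-unit rules of {B, S} → dSE | j | jBd | jS | jd.
B: inherits non-unit rules of {B} → dSE | jBd | jd.
E: inherits non-unit rules of {B, E, S} → SE | d | dSE | j | jBd | jS | jd.

S -> j | jS | jd | dSE | jBd; B -> jd | dSE | jBd; E -> d | j | SE | jS | jd | dSE | jBd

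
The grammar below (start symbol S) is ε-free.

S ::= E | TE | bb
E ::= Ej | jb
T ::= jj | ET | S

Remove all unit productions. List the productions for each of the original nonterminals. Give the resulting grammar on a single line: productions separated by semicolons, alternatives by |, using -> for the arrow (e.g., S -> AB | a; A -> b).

Unit productions: S->E, T->S.
Unit pairs (A ⇒* B via units): (S,E), (T,E), (T,S).
S: inherits non-unit rules of {E, S} → Ej | TE | bb | jb.
E: inherits non-unit rules of {E} → Ej | jb.
T: inherits non-unit rules of {E, S, T} → ET | Ej | TE | bb | jb | jj.

S -> Ej | TE | bb | jb; E -> Ej | jb; T -> ET | Ej | TE | bb | jb | jj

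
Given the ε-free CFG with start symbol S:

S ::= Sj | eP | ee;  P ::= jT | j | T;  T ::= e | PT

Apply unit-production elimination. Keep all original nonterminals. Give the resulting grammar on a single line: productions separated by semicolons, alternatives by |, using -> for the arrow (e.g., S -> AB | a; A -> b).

Unit productions: P->T.
Unit pairs (A ⇒* B via units): (P,T).
S: inherits non-unit rules of {S} → Sj | eP | ee.
P: inherits non-unit rules of {P, T} → PT | e | j | jT.
T: inherits non-unit rules of {T} → PT | e.

S -> Sj | eP | ee; P -> e | j | PT | jT; T -> e | PT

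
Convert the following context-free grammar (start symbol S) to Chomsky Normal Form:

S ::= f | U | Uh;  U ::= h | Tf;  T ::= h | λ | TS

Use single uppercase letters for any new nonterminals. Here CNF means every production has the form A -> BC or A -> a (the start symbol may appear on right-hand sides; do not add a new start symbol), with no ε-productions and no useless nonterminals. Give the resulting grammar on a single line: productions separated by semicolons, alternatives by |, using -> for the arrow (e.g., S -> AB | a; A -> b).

S -> f | h | TA | UB; A -> f; B -> h; T -> f | h | TA | TS | UB; U -> f | h | TA

Nullable: {T}; after ε-elimination: S -> U | f | Uh; T -> S | h | TS; U -> f | h | Tf.
After unit-elimination: S -> f | h | Tf | Uh; T -> f | h | TS | Tf | Uh; U -> f | h | Tf.
TERM: introduce A -> f, B -> h and substitute in every rule of length ≥2.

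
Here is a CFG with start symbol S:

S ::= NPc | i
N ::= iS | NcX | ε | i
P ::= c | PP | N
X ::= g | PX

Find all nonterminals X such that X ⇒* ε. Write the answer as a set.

Directly nullable (have an ε-rule): {N}.
P is nullable via P -> N (every symbol on the right is already known nullable).
Not nullable: S, X — each has a terminal in every rule's right-hand side or depends on a non-nullable symbol.

{N, P}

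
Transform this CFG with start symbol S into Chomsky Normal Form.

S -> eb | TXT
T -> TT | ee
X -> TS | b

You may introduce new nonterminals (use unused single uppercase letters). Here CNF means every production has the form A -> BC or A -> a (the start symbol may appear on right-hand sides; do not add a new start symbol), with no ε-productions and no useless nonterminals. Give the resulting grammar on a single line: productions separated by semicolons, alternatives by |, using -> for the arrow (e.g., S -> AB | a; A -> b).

No ε-productions.
No unit productions to eliminate.
TERM: introduce B -> b, A -> e and substitute in every rule of length ≥2.
BIN: S -> TXT becomes S -> TC, C -> XT.

S -> AB | TC; A -> e; B -> b; C -> XT; T -> AA | TT; X -> b | TS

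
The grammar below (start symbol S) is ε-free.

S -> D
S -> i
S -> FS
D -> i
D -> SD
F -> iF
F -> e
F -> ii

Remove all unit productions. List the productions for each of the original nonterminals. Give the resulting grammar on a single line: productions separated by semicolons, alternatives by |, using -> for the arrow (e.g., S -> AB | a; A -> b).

Unit productions: S->D.
Unit pairs (A ⇒* B via units): (S,D).
S: inherits non-unit rules of {D, S} → FS | SD | i.
D: inherits non-unit rules of {D} → SD | i.
F: inherits non-unit rules of {F} → e | iF | ii.

S -> i | FS | SD; D -> i | SD; F -> e | iF | ii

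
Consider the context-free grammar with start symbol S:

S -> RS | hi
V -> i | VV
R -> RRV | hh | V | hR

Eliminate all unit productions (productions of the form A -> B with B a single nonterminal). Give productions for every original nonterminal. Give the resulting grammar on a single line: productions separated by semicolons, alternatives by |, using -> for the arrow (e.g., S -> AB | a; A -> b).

S -> RS | hi; R -> i | VV | hR | hh | RRV; V -> i | VV

Unit productions: R->V.
Unit pairs (A ⇒* B via units): (R,V).
S: inherits non-unit rules of {S} → RS | hi.
R: inherits non-unit rules of {R, V} → RRV | VV | hR | hh | i.
V: inherits non-unit rules of {V} → VV | i.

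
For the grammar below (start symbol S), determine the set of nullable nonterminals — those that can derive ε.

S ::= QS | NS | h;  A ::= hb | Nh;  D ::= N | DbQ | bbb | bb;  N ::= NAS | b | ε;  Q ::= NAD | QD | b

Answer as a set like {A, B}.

{D, N}

Directly nullable (have an ε-rule): {N}.
D is nullable via D -> N (every symbol on the right is already known nullable).
Not nullable: A, Q, S — each has a terminal in every rule's right-hand side or depends on a non-nullable symbol.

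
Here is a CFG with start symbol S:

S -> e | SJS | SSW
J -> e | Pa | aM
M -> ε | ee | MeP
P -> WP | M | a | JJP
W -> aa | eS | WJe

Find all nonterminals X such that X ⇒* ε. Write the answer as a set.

Directly nullable (have an ε-rule): {M}.
P is nullable via P -> M (every symbol on the right is already known nullable).
Not nullable: J, S, W — each has a terminal in every rule's right-hand side or depends on a non-nullable symbol.

{M, P}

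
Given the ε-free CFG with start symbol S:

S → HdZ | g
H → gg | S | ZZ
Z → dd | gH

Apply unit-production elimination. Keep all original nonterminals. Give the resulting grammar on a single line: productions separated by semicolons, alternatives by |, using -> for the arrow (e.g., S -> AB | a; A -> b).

S -> g | HdZ; H -> g | ZZ | gg | HdZ; Z -> dd | gH

Unit productions: H->S.
Unit pairs (A ⇒* B via units): (H,S).
S: inherits non-unit rules of {S} → HdZ | g.
H: inherits non-unit rules of {H, S} → HdZ | ZZ | g | gg.
Z: inherits non-unit rules of {Z} → dd | gH.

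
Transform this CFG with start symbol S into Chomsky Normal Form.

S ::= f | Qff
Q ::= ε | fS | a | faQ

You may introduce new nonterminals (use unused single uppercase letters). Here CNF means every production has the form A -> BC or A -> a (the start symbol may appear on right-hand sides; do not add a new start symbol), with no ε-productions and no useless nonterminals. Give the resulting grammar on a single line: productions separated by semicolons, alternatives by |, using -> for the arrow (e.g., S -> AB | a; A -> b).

Nullable: {Q}; after ε-elimination: S -> f | ff | Qff; Q -> a | fS | fa | faQ.
No unit productions to eliminate.
TERM: introduce B -> a, A -> f and substitute in every rule of length ≥2.
BIN: Q -> ABQ becomes Q -> AC, C -> BQ; S -> QAA becomes S -> QD, D -> AA.

S -> f | AA | QD; A -> f; B -> a; C -> BQ; D -> AA; Q -> a | AB | AC | AS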